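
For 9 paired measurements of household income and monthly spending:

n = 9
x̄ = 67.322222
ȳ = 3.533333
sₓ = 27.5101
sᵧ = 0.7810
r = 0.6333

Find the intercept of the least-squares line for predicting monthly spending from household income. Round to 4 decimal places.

b = r · sᵧ/sₓ = 0.6333 · 0.781/27.5101 = 0.017979
a = ȳ − b·x̄ = 3.533333 − 0.017979·67.322222 = 2.322939

2.3229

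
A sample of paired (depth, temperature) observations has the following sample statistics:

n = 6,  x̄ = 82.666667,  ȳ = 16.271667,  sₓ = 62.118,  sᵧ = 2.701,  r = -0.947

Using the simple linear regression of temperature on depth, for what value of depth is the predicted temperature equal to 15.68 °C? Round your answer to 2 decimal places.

97.04

b = r · sᵧ/sₓ = -0.947 · 2.701/62.118 = -0.041177
a = ȳ − b·x̄ = 16.271667 − (-0.041177)·82.666667 = 19.675651
Set a + b·x = 15.68: x = (15.68 − 19.675651) / (-0.041177) = 97.035459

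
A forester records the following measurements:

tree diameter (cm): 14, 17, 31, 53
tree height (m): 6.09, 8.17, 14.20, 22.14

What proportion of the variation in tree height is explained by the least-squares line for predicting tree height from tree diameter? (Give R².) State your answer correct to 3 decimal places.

0.994

n = 4, Σx = 115, Σy = 50.6, Σxy = 1837.77, Σx² = 4255, Σy² = 795.6566
Sxx = Σx² − (Σx)²/n = 4255 − 3306.25 = 948.75
Sxy = Σxy − (Σx)(Σy)/n = 1837.77 − 1454.75 = 383.02
Syy = Σy² − (Σy)²/n = 795.6566 − 640.09 = 155.5666
R² = Sxy²/(Sxx·Syy) = (383.02)²/(948.75·155.5666) = 0.993973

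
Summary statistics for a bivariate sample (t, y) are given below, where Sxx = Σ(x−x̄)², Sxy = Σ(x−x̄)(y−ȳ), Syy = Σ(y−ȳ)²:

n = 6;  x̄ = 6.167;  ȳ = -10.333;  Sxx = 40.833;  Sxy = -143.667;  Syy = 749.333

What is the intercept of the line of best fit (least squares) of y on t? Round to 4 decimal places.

11.3650

b = Sxy/Sxx = -143.667/40.833 = -3.518404
a = ȳ − b·x̄ = -10.333 − (-3.518404)·6.167 = 11.364999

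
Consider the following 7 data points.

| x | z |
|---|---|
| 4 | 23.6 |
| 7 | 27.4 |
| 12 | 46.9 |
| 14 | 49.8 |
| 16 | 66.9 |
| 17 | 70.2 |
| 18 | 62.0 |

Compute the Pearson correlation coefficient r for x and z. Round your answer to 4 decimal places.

n = 7, Σx = 88, Σy = 346.8, Σxy = 4926, Σx² = 1274, Σy² = 19235.02
Sxx = Σx² − (Σx)²/n = 1274 − 1106.285714 = 167.714286
Sxy = Σxy − (Σx)(Σy)/n = 4926 − 4359.771429 = 566.228571
Syy = Σy² − (Σy)²/n = 19235.02 − 17181.462857 = 2053.557143
r = Sxy/√(Sxx·Syy) = 566.228571/√(344410.869388) = 566.228571/586.865291 = 0.964836

0.9648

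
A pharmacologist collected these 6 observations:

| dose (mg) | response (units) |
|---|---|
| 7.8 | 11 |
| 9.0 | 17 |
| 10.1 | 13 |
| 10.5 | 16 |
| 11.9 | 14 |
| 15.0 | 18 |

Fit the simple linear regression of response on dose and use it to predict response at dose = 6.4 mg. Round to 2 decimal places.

11.98

n = 6, Σx = 64.3, Σy = 89, Σxy = 974.7, Σx² = 720.71
Sxx = Σx² − (Σx)²/n = 720.71 − 689.081667 = 31.628333
Sxy = Σxy − (Σx)(Σy)/n = 974.7 − 953.783333 = 20.916667
b = Sxy/Sxx = 20.916667/31.628333 = 0.661327
a = ȳ − b·x̄ = 14.833333 − 0.661327·10.716667 = 7.746114
ŷ(6.4) = a + b·6.4 = 7.746114 + 0.661327·6.4 = 11.978606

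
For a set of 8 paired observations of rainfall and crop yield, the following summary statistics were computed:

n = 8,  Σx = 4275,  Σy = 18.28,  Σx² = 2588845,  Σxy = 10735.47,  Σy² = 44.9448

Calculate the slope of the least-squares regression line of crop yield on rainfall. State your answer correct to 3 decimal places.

0.003

Sxx = Σx² − (Σx)²/n = 2588845 − 2284453.125 = 304391.875
Sxy = Σxy − (Σx)(Σy)/n = 10735.47 − 9768.375 = 967.095
b = Sxy/Sxx = 967.095/304391.875 = 0.003177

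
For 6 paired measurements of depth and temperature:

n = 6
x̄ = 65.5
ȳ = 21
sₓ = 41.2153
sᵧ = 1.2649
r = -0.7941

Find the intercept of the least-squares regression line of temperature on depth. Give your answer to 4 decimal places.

b = r · sᵧ/sₓ = -0.7941 · 1.2649/41.2153 = -0.024371
a = ȳ − b·x̄ = 21 − (-0.024371)·65.5 = 22.596299

22.5963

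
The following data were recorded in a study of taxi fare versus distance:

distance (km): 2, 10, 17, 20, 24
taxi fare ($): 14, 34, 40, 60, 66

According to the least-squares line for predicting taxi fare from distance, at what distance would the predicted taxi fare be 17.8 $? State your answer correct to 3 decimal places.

n = 5, Σx = 73, Σy = 214, Σxy = 3832, Σx² = 1369
Sxx = Σx² − (Σx)²/n = 1369 − 1065.8 = 303.2
Sxy = Σxy − (Σx)(Σy)/n = 3832 − 3124.4 = 707.6
b = Sxy/Sxx = 707.6/303.2 = 2.333773
a = ȳ − b·x̄ = 42.8 − 2.333773·14.6 = 8.726913
Set a + b·x = 17.8: x = (17.8 − 8.726913) / 2.333773 = 3.887733

3.888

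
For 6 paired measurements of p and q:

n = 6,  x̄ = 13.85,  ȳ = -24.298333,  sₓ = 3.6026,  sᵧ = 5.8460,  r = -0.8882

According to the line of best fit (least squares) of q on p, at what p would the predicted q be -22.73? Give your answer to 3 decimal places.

b = r · sᵧ/sₓ = -0.8882 · 5.846/3.6026 = -1.441297
a = ȳ − b·x̄ = -24.298333 − (-1.441297)·13.85 = -4.336367
Set a + b·x = -22.73: x = (-22.73 − (-4.336367)) / (-1.441297) = 12.761860

12.762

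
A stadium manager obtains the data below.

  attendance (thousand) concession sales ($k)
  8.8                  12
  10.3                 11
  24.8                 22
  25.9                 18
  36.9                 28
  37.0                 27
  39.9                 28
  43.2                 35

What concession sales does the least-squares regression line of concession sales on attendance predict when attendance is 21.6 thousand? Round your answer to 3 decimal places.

18.445

n = 8, Σx = 226.8, Σy = 181, Σxy = 5892.1, Σx² = 7658.24
Sxx = Σx² − (Σx)²/n = 7658.24 − 6429.78 = 1228.46
Sxy = Σxy − (Σx)(Σy)/n = 5892.1 − 5131.35 = 760.75
b = Sxy/Sxx = 760.75/1228.46 = 0.619271
a = ȳ − b·x̄ = 22.625 − 0.619271·28.35 = 5.068659
ŷ(21.6) = a + b·21.6 = 5.068659 + 0.619271·21.6 = 18.444919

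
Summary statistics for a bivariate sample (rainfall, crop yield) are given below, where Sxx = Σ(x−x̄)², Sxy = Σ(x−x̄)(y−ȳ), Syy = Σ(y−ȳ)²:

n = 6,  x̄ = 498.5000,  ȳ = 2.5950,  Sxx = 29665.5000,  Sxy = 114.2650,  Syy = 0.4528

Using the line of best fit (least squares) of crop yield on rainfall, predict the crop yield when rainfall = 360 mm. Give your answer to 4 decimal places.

2.0615

b = Sxy/Sxx = 114.265/29665.5 = 0.003852
a = ȳ − b·x̄ = 2.595 − 0.003852·498.5 = 0.674887
ŷ(360) = a + b·360 = 0.674887 + 0.003852·360 = 2.061528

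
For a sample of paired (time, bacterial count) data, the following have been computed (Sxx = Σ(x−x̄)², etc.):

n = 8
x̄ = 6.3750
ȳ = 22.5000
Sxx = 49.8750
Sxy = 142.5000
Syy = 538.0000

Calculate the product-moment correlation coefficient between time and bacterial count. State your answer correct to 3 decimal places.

0.870

r = Sxy/√(Sxx·Syy) = 142.5/√(26832.75) = 142.5/163.807051 = 0.869926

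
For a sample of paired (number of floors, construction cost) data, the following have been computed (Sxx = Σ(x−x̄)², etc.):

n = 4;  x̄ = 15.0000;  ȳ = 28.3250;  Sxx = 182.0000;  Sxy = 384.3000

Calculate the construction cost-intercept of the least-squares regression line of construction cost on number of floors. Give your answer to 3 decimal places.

b = Sxy/Sxx = 384.3/182 = 2.111538
a = ȳ − b·x̄ = 28.325 − 2.111538·15 = -3.348077

-3.348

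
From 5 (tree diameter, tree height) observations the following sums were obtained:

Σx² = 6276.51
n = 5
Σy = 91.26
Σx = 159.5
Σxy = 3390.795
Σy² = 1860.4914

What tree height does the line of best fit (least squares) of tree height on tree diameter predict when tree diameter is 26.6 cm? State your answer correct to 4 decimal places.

16.1132

Sxx = Σx² − (Σx)²/n = 6276.51 − 5088.05 = 1188.46
Sxy = Σxy − (Σx)(Σy)/n = 3390.795 − 2911.194 = 479.601
b = Sxy/Sxx = 479.601/1188.46 = 0.403548
a = ȳ − b·x̄ = 18.252 − 0.403548·31.9 = 5.378810
ŷ(26.6) = a + b·26.6 = 5.378810 + 0.403548·26.6 = 16.113194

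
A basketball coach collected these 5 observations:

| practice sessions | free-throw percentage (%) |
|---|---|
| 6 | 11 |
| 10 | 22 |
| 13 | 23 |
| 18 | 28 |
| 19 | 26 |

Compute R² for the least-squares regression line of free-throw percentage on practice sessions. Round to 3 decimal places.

n = 5, Σx = 66, Σy = 110, Σxy = 1583, Σx² = 990, Σy² = 2594
Sxx = Σx² − (Σx)²/n = 990 − 871.2 = 118.8
Sxy = Σxy − (Σx)(Σy)/n = 1583 − 1452 = 131
Syy = Σy² − (Σy)²/n = 2594 − 2420 = 174
R² = Sxy²/(Sxx·Syy) = (131)²/(118.8·174) = 0.830189

0.830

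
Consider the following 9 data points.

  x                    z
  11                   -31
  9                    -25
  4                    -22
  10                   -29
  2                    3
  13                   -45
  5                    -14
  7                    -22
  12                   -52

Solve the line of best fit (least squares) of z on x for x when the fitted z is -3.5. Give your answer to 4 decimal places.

n = 9, Σx = 73, Σy = -237, Σxy = -2371, Σx² = 709
Sxx = Σx² − (Σx)²/n = 709 − 592.111111 = 116.888889
Sxy = Σxy − (Σx)(Σy)/n = -2371 − (-1922.333333) = -448.666667
b = Sxy/Sxx = -448.666667/116.888889 = -3.838403
a = ȳ − b·x̄ = -26.333333 − (-3.838403)·8.111111 = 4.800380
Set a + b·x = -3.5: x = (-3.5 − 4.800380) / (-3.838403) = 2.162457

2.1625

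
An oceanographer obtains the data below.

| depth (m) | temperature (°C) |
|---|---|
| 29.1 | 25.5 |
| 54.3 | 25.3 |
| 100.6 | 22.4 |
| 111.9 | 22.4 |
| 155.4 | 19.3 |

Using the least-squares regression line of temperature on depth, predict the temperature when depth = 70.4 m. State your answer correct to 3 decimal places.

n = 5, Σx = 451.3, Σy = 114.9, Σxy = 9875.06, Σx² = 50586.43
Sxx = Σx² − (Σx)²/n = 50586.43 − 40734.338 = 9852.092
Sxy = Σxy − (Σx)(Σy)/n = 9875.06 − 10370.874 = -495.814
b = Sxy/Sxx = -495.814/9852.092 = -0.050326
a = ȳ − b·x̄ = 22.98 − (-0.050326)·90.26 = 27.522403
ŷ(70.4) = a + b·70.4 = 27.522403 + (-0.050326)·70.4 = 23.979470

23.979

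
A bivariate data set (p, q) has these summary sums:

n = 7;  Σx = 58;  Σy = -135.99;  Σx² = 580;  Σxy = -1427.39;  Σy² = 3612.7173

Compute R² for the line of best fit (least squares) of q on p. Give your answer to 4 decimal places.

Sxx = Σx² − (Σx)²/n = 580 − 480.571429 = 99.428571
Sxy = Σxy − (Σx)(Σy)/n = -1427.39 − (-1126.774286) = -300.615714
Syy = Σy² − (Σy)²/n = 3612.7173 − 2641.897157 = 970.820143
R² = Sxy²/(Sxx·Syy) = (-300.615714)²/(99.428571·970.820143) = 0.936210

0.9362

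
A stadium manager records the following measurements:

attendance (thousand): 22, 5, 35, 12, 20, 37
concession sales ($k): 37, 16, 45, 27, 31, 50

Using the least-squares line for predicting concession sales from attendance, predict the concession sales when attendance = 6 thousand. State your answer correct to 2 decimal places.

18.93

n = 6, Σx = 131, Σy = 206, Σxy = 5263, Σx² = 3647
Sxx = Σx² − (Σx)²/n = 3647 − 2860.166667 = 786.833333
Sxy = Σxy − (Σx)(Σy)/n = 5263 − 4497.666667 = 765.333333
b = Sxy/Sxx = 765.333333/786.833333 = 0.972675
a = ȳ − b·x̄ = 34.333333 − 0.972675·21.833333 = 13.096590
ŷ(6) = a + b·6 = 13.096590 + 0.972675·6 = 18.932641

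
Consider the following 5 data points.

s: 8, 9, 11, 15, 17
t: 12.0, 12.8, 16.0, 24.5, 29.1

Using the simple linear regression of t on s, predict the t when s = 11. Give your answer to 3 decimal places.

n = 5, Σx = 60, Σy = 94.4, Σxy = 1249.4, Σx² = 780
Sxx = Σx² − (Σx)²/n = 780 − 720 = 60
Sxy = Σxy − (Σx)(Σy)/n = 1249.4 − 1132.8 = 116.6
b = Sxy/Sxx = 116.6/60 = 1.943333
a = ȳ − b·x̄ = 18.88 − 1.943333·12 = -4.44
ŷ(11) = a + b·11 = -4.44 + 1.943333·11 = 16.936667

16.937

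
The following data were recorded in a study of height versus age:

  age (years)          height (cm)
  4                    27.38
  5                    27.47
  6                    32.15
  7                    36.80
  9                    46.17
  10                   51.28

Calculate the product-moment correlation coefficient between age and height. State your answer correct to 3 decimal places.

0.988

n = 6, Σx = 41, Σy = 221.25, Σxy = 1625.7, Σx² = 307, Σy² = 8653.4351
Sxx = Σx² − (Σx)²/n = 307 − 280.166667 = 26.833333
Sxy = Σxy − (Σx)(Σy)/n = 1625.7 − 1511.875 = 113.825
Syy = Σy² − (Σy)²/n = 8653.4351 − 8158.59375 = 494.84135
r = Sxy/√(Sxx·Syy) = 113.825/√(13278.242892) = 113.825/115.231258 = 0.987796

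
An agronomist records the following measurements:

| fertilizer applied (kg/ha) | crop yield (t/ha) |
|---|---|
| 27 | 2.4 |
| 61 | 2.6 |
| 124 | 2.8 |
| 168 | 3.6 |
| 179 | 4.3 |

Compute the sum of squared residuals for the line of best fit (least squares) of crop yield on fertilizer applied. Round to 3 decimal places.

0.464

n = 5, Σx = 559, Σy = 15.7, Σxy = 1945.1, Σx² = 80091, Σy² = 51.81
Sxx = Σx² − (Σx)²/n = 80091 − 62496.2 = 17594.8
Sxy = Σxy − (Σx)(Σy)/n = 1945.1 − 1755.26 = 189.84
Syy = Σy² − (Σy)²/n = 51.81 − 49.298 = 2.512
b = Sxy/Sxx = 189.84/17594.8 = 0.010790
SSE = Syy − b·Sxy = 2.512 − 0.010790·189.84 = 0.463712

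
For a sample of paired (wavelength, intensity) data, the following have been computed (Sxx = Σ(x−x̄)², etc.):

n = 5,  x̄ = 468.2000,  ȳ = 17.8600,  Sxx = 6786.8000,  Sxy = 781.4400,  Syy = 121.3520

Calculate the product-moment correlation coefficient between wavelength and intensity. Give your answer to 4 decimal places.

r = Sxy/√(Sxx·Syy) = 781.44/√(823591.7536) = 781.44/907.519561 = 0.861072

0.8611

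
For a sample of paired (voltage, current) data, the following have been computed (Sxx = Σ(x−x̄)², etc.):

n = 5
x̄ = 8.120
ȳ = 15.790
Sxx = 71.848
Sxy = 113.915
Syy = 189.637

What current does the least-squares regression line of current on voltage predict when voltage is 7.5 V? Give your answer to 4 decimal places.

14.8070

b = Sxy/Sxx = 113.915/71.848 = 1.585500
a = ȳ − b·x̄ = 15.79 − 1.585500·8.12 = 2.915740
ŷ(7.5) = a + b·7.5 = 2.915740 + 1.585500·7.5 = 14.806990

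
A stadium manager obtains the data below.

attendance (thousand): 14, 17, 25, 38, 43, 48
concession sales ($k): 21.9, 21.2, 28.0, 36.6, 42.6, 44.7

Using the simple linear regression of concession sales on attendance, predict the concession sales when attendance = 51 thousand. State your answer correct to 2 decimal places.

47.03

n = 6, Σx = 185, Σy = 195, Σxy = 6735.2, Σx² = 6707
Sxx = Σx² − (Σx)²/n = 6707 − 5704.166667 = 1002.833333
Sxy = Σxy − (Σx)(Σy)/n = 6735.2 − 6012.5 = 722.7
b = Sxy/Sxx = 722.7/1002.833333 = 0.720658
a = ȳ − b·x̄ = 32.5 − 0.720658·30.833333 = 10.279707
ŷ(51) = a + b·51 = 10.279707 + 0.720658·51 = 47.033272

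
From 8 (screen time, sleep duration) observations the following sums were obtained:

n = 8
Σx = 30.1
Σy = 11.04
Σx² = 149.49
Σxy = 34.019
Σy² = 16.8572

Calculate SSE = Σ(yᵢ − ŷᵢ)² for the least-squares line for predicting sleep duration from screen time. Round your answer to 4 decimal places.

Sxx = Σx² − (Σx)²/n = 149.49 − 113.25125 = 36.23875
Sxy = Σxy − (Σx)(Σy)/n = 34.019 − 41.538 = -7.519
Syy = Σy² − (Σy)²/n = 16.8572 − 15.2352 = 1.622
b = Sxy/Sxx = -7.519/36.23875 = -0.207485
SSE = Syy − b·Sxy = 1.622 − (-0.207485)·(-7.519) = 0.061920

0.0619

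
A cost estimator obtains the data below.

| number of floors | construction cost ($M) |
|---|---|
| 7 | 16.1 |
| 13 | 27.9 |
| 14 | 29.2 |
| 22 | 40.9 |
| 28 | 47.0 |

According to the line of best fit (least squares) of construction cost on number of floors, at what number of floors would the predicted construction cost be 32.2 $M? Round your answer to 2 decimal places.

16.79

n = 5, Σx = 84, Σy = 161.1, Σxy = 3100, Σx² = 1682
Sxx = Σx² − (Σx)²/n = 1682 − 1411.2 = 270.8
Sxy = Σxy − (Σx)(Σy)/n = 3100 − 2706.48 = 393.52
b = Sxy/Sxx = 393.52/270.8 = 1.453176
a = ȳ − b·x̄ = 32.22 − 1.453176·16.8 = 7.806647
Set a + b·x = 32.2: x = (32.2 − 7.806647) / 1.453176 = 16.786237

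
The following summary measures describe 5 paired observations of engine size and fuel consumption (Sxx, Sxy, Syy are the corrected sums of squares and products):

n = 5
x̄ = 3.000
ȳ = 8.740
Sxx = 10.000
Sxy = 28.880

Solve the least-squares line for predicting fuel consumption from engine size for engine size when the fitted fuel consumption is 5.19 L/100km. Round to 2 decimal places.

1.77

b = Sxy/Sxx = 28.88/10 = 2.888
a = ȳ − b·x̄ = 8.74 − 2.888·3 = 0.076
Set a + b·x = 5.19: x = (5.19 − 0.076) / 2.888 = 1.770776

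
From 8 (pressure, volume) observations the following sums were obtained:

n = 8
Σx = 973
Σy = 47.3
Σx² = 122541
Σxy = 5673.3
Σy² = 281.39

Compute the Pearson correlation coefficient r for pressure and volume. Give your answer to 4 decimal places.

Sxx = Σx² − (Σx)²/n = 122541 − 118341.125 = 4199.875
Sxy = Σxy − (Σx)(Σy)/n = 5673.3 − 5752.8625 = -79.5625
Syy = Σy² − (Σy)²/n = 281.39 − 279.66125 = 1.72875
r = Sxy/√(Sxx·Syy) = -79.5625/√(7260.533906) = -79.5625/85.208767 = -0.933736

-0.9337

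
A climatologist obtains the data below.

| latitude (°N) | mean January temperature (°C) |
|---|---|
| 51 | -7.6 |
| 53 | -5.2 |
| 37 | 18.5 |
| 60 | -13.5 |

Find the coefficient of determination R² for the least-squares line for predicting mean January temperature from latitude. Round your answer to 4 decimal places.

0.9505

n = 4, Σx = 201, Σy = -7.8, Σxy = -788.7, Σx² = 10379, Σy² = 609.3
Sxx = Σx² − (Σx)²/n = 10379 − 10100.25 = 278.75
Sxy = Σxy − (Σx)(Σy)/n = -788.7 − (-391.95) = -396.75
Syy = Σy² − (Σy)²/n = 609.3 − 15.21 = 594.09
R² = Sxy²/(Sxx·Syy) = (-396.75)²/(278.75·594.09) = 0.950532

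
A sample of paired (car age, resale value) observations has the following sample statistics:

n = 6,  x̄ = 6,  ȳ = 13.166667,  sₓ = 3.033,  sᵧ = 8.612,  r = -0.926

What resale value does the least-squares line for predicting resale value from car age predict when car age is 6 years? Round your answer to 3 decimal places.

b = r · sᵧ/sₓ = -0.926 · 8.612/3.033 = -2.629315
a = ȳ − b·x̄ = 13.166667 − (-2.629315)·6 = 28.942556
ŷ(6) = a + b·6 = 28.942556 + (-2.629315)·6 = 13.166667

13.167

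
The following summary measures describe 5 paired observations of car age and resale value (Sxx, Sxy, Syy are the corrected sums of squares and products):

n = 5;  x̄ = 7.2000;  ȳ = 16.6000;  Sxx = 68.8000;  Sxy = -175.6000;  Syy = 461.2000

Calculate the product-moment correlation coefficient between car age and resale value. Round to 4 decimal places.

-0.9858

r = Sxy/√(Sxx·Syy) = -175.6/√(31730.56) = -175.6/178.130739 = -0.985793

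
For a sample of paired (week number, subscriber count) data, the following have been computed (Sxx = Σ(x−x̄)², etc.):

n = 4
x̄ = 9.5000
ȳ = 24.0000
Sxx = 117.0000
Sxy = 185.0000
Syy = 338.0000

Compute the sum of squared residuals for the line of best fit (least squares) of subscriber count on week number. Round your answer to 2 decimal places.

45.48

b = Sxy/Sxx = 185/117 = 1.581197
SSE = Syy − b·Sxy = 338 − 1.581197·185 = 45.478632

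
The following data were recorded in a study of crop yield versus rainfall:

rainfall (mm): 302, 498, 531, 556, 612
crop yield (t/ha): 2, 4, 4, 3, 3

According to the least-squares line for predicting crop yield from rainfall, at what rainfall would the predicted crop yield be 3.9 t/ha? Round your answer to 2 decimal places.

671.87

n = 5, Σx = 2499, Σy = 16, Σxy = 8224, Σx² = 1304849
Sxx = Σx² − (Σx)²/n = 1304849 − 1249000.2 = 55848.8
Sxy = Σxy − (Σx)(Σy)/n = 8224 − 7996.8 = 227.2
b = Sxy/Sxx = 227.2/55848.8 = 0.004068
a = ȳ − b·x̄ = 3.2 − 0.004068·499.8 = 1.166750
Set a + b·x = 3.9: x = (3.9 − 1.166750) / 0.004068 = 671.869366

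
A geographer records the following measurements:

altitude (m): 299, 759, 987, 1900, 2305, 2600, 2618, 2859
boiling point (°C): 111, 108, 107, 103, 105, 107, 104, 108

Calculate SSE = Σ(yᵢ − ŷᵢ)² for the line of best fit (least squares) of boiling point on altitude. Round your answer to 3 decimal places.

n = 8, Σx = 14327, Σy = 853, Σxy = 1517739, Σx² = 32350481, Σy² = 90997
Sxx = Σx² − (Σx)²/n = 32350481 − 25657866.125 = 6692614.875
Sxy = Σxy − (Σx)(Σy)/n = 1517739 − 1527616.375 = -9877.375
Syy = Σy² − (Σy)²/n = 90997 − 90951.125 = 45.875
b = Sxy/Sxx = -9877.375/6692614.875 = -0.001476
SSE = Syy − b·Sxy = 45.875 − (-0.001476)·(-9877.375) = 31.297359

31.297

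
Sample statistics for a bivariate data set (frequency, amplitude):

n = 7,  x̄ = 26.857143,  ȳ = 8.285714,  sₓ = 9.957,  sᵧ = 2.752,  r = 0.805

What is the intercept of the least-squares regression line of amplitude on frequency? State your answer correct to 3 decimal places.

2.310

b = r · sᵧ/sₓ = 0.805 · 2.752/9.957 = 0.222493
a = ȳ − b·x̄ = 8.285714 − 0.222493·26.857143 = 2.310195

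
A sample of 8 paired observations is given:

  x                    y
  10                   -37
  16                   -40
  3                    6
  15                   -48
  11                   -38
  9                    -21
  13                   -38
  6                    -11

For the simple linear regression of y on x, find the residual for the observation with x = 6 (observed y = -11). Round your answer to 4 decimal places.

0.5069

n = 8, Σx = 83, Σy = -227, Σxy = -2879, Σx² = 997
Sxx = Σx² − (Σx)²/n = 997 − 861.125 = 135.875
Sxy = Σxy − (Σx)(Σy)/n = -2879 − (-2355.125) = -523.875
b = Sxy/Sxx = -523.875/135.875 = -3.855566
a = ȳ − b·x̄ = -28.375 − (-3.855566)·10.375 = 11.626495
ŷ(6) = 11.626495 + (-3.855566)·6 = -11.506900
residual = y − ŷ = -11 − (-11.506900) = 0.506900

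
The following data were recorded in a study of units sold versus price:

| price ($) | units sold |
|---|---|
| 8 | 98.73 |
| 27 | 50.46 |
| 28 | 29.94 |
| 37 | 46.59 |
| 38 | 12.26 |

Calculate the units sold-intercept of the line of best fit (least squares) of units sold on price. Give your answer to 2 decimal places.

113.51

n = 5, Σx = 138, Σy = 237.98, Σxy = 5180.29, Σx² = 4390
Sxx = Σx² − (Σx)²/n = 4390 − 3808.8 = 581.2
Sxy = Σxy − (Σx)(Σy)/n = 5180.29 − 6568.248 = -1387.958
b = Sxy/Sxx = -1387.958/581.2 = -2.388090
a = ȳ − b·x̄ = 47.596 − (-2.388090)·27.6 = 113.507288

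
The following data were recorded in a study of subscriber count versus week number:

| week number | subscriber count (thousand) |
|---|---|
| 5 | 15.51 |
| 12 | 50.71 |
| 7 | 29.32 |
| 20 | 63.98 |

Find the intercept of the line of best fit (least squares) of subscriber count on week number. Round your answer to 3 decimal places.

5.715

n = 4, Σx = 44, Σy = 159.52, Σxy = 2170.91, Σx² = 618
Sxx = Σx² − (Σx)²/n = 618 − 484 = 134
Sxy = Σxy − (Σx)(Σy)/n = 2170.91 − 1754.72 = 416.19
b = Sxy/Sxx = 416.19/134 = 3.105896
a = ȳ − b·x̄ = 39.88 − 3.105896·11 = 5.715149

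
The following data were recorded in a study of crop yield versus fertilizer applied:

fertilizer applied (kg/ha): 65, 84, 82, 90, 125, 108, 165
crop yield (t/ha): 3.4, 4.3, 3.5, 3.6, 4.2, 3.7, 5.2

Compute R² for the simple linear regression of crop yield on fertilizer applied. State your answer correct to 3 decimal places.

0.737

n = 7, Σx = 719, Σy = 27.9, Σxy = 2975.8, Σx² = 80619, Σy² = 113.63
Sxx = Σx² − (Σx)²/n = 80619 − 73851.571429 = 6767.428571
Sxy = Σxy − (Σx)(Σy)/n = 2975.8 − 2865.728571 = 110.071429
Syy = Σy² − (Σy)²/n = 113.63 − 111.201429 = 2.428571
R² = Sxy²/(Sxx·Syy) = (110.071429)²/(6767.428571·2.428571) = 0.737182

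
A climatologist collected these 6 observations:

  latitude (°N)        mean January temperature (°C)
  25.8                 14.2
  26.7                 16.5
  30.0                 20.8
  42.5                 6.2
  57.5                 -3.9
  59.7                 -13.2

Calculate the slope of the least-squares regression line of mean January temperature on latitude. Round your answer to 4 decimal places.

-0.8120

n = 6, Σx = 242.2, Σy = 40.6, Σxy = 682.12, Σx² = 10955.12
Sxx = Σx² − (Σx)²/n = 10955.12 − 9776.806667 = 1178.313333
Sxy = Σxy − (Σx)(Σy)/n = 682.12 − 1638.886667 = -956.766667
b = Sxy/Sxx = -956.766667/1178.313333 = -0.811980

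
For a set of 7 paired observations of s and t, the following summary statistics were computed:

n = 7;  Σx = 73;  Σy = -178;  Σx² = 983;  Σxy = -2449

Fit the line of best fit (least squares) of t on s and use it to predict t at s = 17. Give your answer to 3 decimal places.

Sxx = Σx² − (Σx)²/n = 983 − 761.285714 = 221.714286
Sxy = Σxy − (Σx)(Σy)/n = -2449 − (-1856.285714) = -592.714286
b = Sxy/Sxx = -592.714286/221.714286 = -2.673325
a = ȳ − b·x̄ = -25.428571 − (-2.673325)·10.428571 = 2.450387
ŷ(17) = a + b·17 = 2.450387 + (-2.673325)·17 = -42.996134

-42.996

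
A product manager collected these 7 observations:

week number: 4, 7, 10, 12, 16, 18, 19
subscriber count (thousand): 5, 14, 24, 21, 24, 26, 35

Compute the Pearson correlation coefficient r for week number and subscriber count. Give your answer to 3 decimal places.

n = 7, Σx = 86, Σy = 149, Σxy = 2127, Σx² = 1250, Σy² = 3715
Sxx = Σx² − (Σx)²/n = 1250 − 1056.571429 = 193.428571
Sxy = Σxy − (Σx)(Σy)/n = 2127 − 1830.571429 = 296.428571
Syy = Σy² − (Σy)²/n = 3715 − 3171.571429 = 543.428571
r = Sxy/√(Sxx·Syy) = 296.428571/√(105114.612245) = 296.428571/324.213837 = 0.914300

0.914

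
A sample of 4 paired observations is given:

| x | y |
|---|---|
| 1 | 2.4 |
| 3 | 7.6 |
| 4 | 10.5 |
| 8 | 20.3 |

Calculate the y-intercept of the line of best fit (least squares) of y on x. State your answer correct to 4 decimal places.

n = 4, Σx = 16, Σy = 40.8, Σxy = 229.6, Σx² = 90
Sxx = Σx² − (Σx)²/n = 90 − 64 = 26
Sxy = Σxy − (Σx)(Σy)/n = 229.6 − 163.2 = 66.4
b = Sxy/Sxx = 66.4/26 = 2.553846
a = ȳ − b·x̄ = 10.2 − 2.553846·4 = -0.015385

-0.0154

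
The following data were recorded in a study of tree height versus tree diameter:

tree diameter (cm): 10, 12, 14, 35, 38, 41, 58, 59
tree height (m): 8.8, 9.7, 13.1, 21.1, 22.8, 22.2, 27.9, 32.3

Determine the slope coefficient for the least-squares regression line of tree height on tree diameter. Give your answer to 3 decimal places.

0.425

n = 8, Σx = 267, Σy = 157.9, Σxy = 6426.8, Σx² = 11635
Sxx = Σx² − (Σx)²/n = 11635 − 8911.125 = 2723.875
Sxy = Σxy − (Σx)(Σy)/n = 6426.8 − 5269.9125 = 1156.8875
b = Sxy/Sxx = 1156.8875/2723.875 = 0.424721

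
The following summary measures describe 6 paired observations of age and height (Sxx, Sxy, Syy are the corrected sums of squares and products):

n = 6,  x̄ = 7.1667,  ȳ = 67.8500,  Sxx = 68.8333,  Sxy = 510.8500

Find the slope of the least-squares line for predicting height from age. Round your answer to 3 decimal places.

7.422

b = Sxy/Sxx = 510.85/68.8333 = 7.421553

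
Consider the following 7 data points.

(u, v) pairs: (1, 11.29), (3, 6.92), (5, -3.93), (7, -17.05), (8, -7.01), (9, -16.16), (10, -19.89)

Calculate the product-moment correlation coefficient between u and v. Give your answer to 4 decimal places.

n = 7, Σx = 43, Σy = -45.83, Σxy = -507.37, Σx² = 329, Σy² = 1187.3957
Sxx = Σx² − (Σx)²/n = 329 − 264.142857 = 64.857143
Sxy = Σxy − (Σx)(Σy)/n = -507.37 − (-281.527143) = -225.842857
Syy = Σy² − (Σy)²/n = 1187.3957 − 300.055557 = 887.340143
r = Sxy/√(Sxx·Syy) = -225.842857/√(57550.346408) = -225.842857/239.896533 = -0.941418

-0.9414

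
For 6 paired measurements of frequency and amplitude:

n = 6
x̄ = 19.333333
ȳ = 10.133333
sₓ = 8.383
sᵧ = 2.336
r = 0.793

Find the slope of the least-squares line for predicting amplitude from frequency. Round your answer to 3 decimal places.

b = r · sᵧ/sₓ = 0.793 · 2.336/8.383 = 0.220977

0.221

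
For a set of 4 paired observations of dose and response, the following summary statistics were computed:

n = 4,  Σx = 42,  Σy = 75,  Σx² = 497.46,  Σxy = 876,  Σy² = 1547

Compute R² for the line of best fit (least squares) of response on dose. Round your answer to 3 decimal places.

Sxx = Σx² − (Σx)²/n = 497.46 − 441 = 56.46
Sxy = Σxy − (Σx)(Σy)/n = 876 − 787.5 = 88.5
Syy = Σy² − (Σy)²/n = 1547 − 1406.25 = 140.75
R² = Sxy²/(Sxx·Syy) = (88.5)²/(56.46·140.75) = 0.985592

0.986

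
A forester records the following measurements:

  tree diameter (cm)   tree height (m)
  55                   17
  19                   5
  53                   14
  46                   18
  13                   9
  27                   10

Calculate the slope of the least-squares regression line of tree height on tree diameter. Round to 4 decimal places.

n = 6, Σx = 213, Σy = 73, Σxy = 2987, Σx² = 9209
Sxx = Σx² − (Σx)²/n = 9209 − 7561.5 = 1647.5
Sxy = Σxy − (Σx)(Σy)/n = 2987 − 2591.5 = 395.5
b = Sxy/Sxx = 395.5/1647.5 = 0.240061

0.2401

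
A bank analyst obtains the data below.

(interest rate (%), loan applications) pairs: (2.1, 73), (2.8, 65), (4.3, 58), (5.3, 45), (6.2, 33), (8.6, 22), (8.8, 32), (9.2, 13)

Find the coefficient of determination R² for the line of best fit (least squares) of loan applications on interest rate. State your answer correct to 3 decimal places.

0.930

n = 8, Σx = 47.3, Σy = 341, Σxy = 1618.2, Σx² = 333.31, Σy² = 17709
Sxx = Σx² − (Σx)²/n = 333.31 − 279.66125 = 53.64875
Sxy = Σxy − (Σx)(Σy)/n = 1618.2 − 2016.1625 = -397.9625
Syy = Σy² − (Σy)²/n = 17709 − 14535.125 = 3173.875
R² = Sxy²/(Sxx·Syy) = (-397.9625)²/(53.64875·3173.875) = 0.930111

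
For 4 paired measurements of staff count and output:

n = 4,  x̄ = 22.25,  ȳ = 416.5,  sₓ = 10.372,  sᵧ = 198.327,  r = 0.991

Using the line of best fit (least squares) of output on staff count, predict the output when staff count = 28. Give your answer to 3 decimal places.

b = r · sᵧ/sₓ = 0.991 · 198.327/10.372 = 18.949292
a = ȳ − b·x̄ = 416.5 − 18.949292·22.25 = -5.121748
ŷ(28) = a + b·28 = -5.121748 + 18.949292·28 = 525.458429

525.458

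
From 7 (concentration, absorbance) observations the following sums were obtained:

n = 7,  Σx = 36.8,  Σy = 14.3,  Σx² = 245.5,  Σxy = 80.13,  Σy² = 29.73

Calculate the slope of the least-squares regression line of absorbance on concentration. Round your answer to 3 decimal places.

Sxx = Σx² − (Σx)²/n = 245.5 − 193.462857 = 52.037143
Sxy = Σxy − (Σx)(Σy)/n = 80.13 − 75.177143 = 4.952857
b = Sxy/Sxx = 4.952857/52.037143 = 0.095179

0.095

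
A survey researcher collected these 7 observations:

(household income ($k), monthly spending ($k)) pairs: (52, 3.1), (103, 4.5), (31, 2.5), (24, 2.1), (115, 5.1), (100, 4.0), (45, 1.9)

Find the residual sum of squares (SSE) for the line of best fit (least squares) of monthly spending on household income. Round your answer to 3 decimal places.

n = 7, Σx = 470, Σy = 23.2, Σxy = 1824.6, Σx² = 40100, Σy² = 86.14
Sxx = Σx² − (Σx)²/n = 40100 − 31557.142857 = 8542.857143
Sxy = Σxy − (Σx)(Σy)/n = 1824.6 − 1557.714286 = 266.885714
Syy = Σy² − (Σy)²/n = 86.14 − 76.891429 = 9.248571
b = Sxy/Sxx = 266.885714/8542.857143 = 0.031241
SSE = Syy − b·Sxy = 9.248571 − 0.031241·266.885714 = 0.910847

0.911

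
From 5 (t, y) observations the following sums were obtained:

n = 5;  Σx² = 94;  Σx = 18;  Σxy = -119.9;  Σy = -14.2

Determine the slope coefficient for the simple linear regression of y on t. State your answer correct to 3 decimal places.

Sxx = Σx² − (Σx)²/n = 94 − 64.8 = 29.2
Sxy = Σxy − (Σx)(Σy)/n = -119.9 − (-51.12) = -68.78
b = Sxy/Sxx = -68.78/29.2 = -2.355479

-2.355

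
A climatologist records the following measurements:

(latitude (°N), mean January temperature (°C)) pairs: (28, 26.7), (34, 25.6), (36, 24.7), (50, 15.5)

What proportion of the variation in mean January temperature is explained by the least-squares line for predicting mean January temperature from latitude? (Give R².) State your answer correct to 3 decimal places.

0.952

n = 4, Σx = 148, Σy = 92.5, Σxy = 3282.2, Σx² = 5736, Σy² = 2218.59
Sxx = Σx² − (Σx)²/n = 5736 − 5476 = 260
Sxy = Σxy − (Σx)(Σy)/n = 3282.2 − 3422.5 = -140.3
Syy = Σy² − (Σy)²/n = 2218.59 − 2139.0625 = 79.5275
R² = Sxy²/(Sxx·Syy) = (-140.3)²/(260·79.5275) = 0.951973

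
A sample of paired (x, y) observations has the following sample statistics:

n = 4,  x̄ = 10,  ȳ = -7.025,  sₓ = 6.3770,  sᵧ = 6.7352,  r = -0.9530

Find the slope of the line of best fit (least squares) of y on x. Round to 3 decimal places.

b = r · sᵧ/sₓ = -0.953 · 6.7352/6.377 = -1.006531

-1.007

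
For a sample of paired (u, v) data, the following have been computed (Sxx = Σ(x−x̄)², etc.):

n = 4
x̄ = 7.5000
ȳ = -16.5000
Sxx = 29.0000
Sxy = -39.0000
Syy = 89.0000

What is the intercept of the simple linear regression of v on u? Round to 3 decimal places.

-6.414

b = Sxy/Sxx = -39/29 = -1.344828
a = ȳ − b·x̄ = -16.5 − (-1.344828)·7.5 = -6.413793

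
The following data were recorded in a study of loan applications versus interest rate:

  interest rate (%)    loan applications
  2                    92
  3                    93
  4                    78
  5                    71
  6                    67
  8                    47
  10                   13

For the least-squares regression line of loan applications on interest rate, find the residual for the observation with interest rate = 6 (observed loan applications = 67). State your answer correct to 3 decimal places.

n = 7, Σx = 38, Σy = 461, Σxy = 2038, Σx² = 254
Sxx = Σx² − (Σx)²/n = 254 − 206.285714 = 47.714286
Sxy = Σxy − (Σx)(Σy)/n = 2038 − 2502.571429 = -464.571429
b = Sxy/Sxx = -464.571429/47.714286 = -9.736527
a = ȳ − b·x̄ = 65.857143 − (-9.736527)·5.428571 = 118.712575
ŷ(6) = 118.712575 + (-9.736527)·6 = 60.293413
residual = y − ŷ = 67 − 60.293413 = 6.706587

6.707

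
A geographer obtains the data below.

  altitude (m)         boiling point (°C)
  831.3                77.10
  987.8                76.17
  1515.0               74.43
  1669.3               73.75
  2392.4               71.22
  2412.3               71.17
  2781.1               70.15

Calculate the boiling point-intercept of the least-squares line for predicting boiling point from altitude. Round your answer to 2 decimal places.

79.81

n = 7, Σx = 12589.2, Σy = 513.99, Σxy = 912370.565, Σx² = 26025882.28
Sxx = Σx² − (Σx)²/n = 26025882.28 − 22641136.662857 = 3384745.617143
Sxy = Σxy − (Σx)(Σy)/n = 912370.565 − 924388.986857 = -12018.421857
b = Sxy/Sxx = -12018.421857/3384745.617143 = -0.003551
a = ȳ − b·x̄ = 73.427143 − (-0.003551)·1798.457143 = 79.813034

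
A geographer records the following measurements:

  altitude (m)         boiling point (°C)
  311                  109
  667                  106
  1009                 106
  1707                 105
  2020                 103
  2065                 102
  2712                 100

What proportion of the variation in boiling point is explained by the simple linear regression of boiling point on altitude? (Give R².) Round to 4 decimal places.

n = 7, Σx = 10491, Σy = 731, Σxy = 1080680, Σx² = 20173109, Σy² = 76391
Sxx = Σx² − (Σx)²/n = 20173109 − 15723011.571429 = 4450097.428571
Sxy = Σxy − (Σx)(Σy)/n = 1080680 − 1095560.142857 = -14880.142857
Syy = Σy² − (Σy)²/n = 76391 − 76337.285714 = 53.714286
R² = Sxy²/(Sxx·Syy) = (-14880.142857)²/(4450097.428571·53.714286) = 0.926307

0.9263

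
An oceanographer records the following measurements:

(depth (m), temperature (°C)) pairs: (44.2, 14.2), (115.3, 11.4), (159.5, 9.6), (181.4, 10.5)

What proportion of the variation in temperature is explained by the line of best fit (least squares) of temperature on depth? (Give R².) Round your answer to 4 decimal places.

0.8799

n = 4, Σx = 500.4, Σy = 45.7, Σxy = 5377.96, Σx² = 73593.94, Σy² = 534.01
Sxx = Σx² − (Σx)²/n = 73593.94 − 62600.04 = 10993.9
Sxy = Σxy − (Σx)(Σy)/n = 5377.96 − 5717.07 = -339.11
Syy = Σy² − (Σy)²/n = 534.01 − 522.1225 = 11.8875
R² = Sxy²/(Sxx·Syy) = (-339.11)²/(10993.9·11.8875) = 0.879911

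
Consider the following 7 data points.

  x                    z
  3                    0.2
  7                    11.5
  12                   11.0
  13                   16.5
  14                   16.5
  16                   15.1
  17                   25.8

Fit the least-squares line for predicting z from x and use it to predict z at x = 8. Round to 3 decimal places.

8.718

n = 7, Σx = 82, Σy = 96.6, Σxy = 1338.8, Σx² = 1112
Sxx = Σx² − (Σx)²/n = 1112 − 960.571429 = 151.428571
Sxy = Σxy − (Σx)(Σy)/n = 1338.8 − 1131.6 = 207.2
b = Sxy/Sxx = 207.2/151.428571 = 1.368302
a = ȳ − b·x̄ = 13.8 − 1.368302·11.714286 = -2.228679
ŷ(8) = a + b·8 = -2.228679 + 1.368302·8 = 8.717736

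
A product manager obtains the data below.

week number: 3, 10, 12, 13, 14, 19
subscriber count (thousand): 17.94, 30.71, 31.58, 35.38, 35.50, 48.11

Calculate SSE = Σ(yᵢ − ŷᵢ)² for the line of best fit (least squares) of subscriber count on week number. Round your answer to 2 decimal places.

n = 6, Σx = 71, Σy = 199.22, Σxy = 2610.91, Σx² = 979, Σy² = 7088.8106
Sxx = Σx² − (Σx)²/n = 979 − 840.166667 = 138.833333
Sxy = Σxy − (Σx)(Σy)/n = 2610.91 − 2357.436667 = 253.473333
Syy = Σy² − (Σy)²/n = 7088.8106 − 6614.768067 = 474.042533
b = Sxy/Sxx = 253.473333/138.833333 = 1.825738
SSE = Syy − b·Sxy = 474.042533 − 1.825738·253.473333 = 11.266562

11.27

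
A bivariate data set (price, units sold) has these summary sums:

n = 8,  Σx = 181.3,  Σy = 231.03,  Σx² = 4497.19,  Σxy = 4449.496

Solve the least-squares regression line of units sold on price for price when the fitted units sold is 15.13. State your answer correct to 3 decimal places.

29.456

Sxx = Σx² − (Σx)²/n = 4497.19 − 4108.71125 = 388.47875
Sxy = Σxy − (Σx)(Σy)/n = 4449.496 − 5235.717375 = -786.221375
b = Sxy/Sxx = -786.221375/388.47875 = -2.023847
a = ȳ − b·x̄ = 28.87875 − (-2.023847)·22.6625 = 74.744172
Set a + b·x = 15.13: x = (15.13 − 74.744172) / (-2.023847) = 29.455876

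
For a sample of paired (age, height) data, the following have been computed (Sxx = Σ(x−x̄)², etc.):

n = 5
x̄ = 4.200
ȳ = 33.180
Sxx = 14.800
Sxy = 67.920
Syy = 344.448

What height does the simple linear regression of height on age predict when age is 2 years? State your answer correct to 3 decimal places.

b = Sxy/Sxx = 67.92/14.8 = 4.589189
a = ȳ − b·x̄ = 33.18 − 4.589189·4.2 = 13.905405
ŷ(2) = a + b·2 = 13.905405 + 4.589189·2 = 23.083784

23.084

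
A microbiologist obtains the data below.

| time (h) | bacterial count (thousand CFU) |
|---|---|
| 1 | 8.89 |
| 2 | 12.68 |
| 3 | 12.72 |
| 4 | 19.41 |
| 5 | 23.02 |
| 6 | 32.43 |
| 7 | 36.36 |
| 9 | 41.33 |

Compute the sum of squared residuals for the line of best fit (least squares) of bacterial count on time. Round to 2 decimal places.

n = 8, Σx = 37, Σy = 186.84, Σxy = 1086.22, Σx² = 221, Σy² = 5390.2048
Sxx = Σx² − (Σx)²/n = 221 − 171.125 = 49.875
Sxy = Σxy − (Σx)(Σy)/n = 1086.22 − 864.135 = 222.085
Syy = Σy² − (Σy)²/n = 5390.2048 − 4363.6482 = 1026.5566
b = Sxy/Sxx = 222.085/49.875 = 4.452832
SSE = Syy − b·Sxy = 1026.5566 − 4.452832·222.085 = 37.649387

37.65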